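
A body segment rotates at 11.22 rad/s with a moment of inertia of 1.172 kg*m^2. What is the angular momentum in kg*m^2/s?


L = I * omega
L = 1.172 * 11.22
L = 13.1498


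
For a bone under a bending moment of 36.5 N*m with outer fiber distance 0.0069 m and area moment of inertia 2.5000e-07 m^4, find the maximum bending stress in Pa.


sigma = M * c / I
sigma = 36.5 * 0.0069 / 2.5000e-07
M * c = 0.2519
sigma = 1.0074e+06


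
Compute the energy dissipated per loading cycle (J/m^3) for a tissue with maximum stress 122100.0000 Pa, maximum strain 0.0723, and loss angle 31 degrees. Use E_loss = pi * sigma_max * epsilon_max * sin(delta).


E_loss = pi * sigma_max * epsilon_max * sin(delta)
delta = 31 deg = 0.5411 rad
sin(delta) = 0.5150
E_loss = pi * 122100.0000 * 0.0723 * 0.5150
E_loss = 14283.7806


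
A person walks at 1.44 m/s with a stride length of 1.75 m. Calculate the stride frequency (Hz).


f = v / stride_length
f = 1.44 / 1.75
f = 0.8229


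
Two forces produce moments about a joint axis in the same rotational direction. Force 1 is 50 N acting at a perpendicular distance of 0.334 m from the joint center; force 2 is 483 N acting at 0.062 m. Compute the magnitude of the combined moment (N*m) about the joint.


M = F1 * d1 + F2 * d2
M = 50 * 0.334 + 483 * 0.062
M = 16.7000 + 29.9460
M = 46.6460


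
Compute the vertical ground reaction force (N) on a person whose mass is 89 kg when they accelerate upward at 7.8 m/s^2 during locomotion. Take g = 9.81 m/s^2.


GRF = m * (g + a)
GRF = 89 * (9.81 + 7.8)
GRF = 89 * 17.6100
GRF = 1567.2900


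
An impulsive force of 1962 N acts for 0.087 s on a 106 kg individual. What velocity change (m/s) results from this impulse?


J = F * dt = 1962 * 0.087 = 170.6940 N*s
delta_v = J / m
delta_v = 170.6940 / 106
delta_v = 1.6103


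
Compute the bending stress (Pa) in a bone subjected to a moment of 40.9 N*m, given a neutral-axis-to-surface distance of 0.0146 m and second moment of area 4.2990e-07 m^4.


sigma = M * c / I
sigma = 40.9 * 0.0146 / 4.2990e-07
M * c = 0.5971
sigma = 1.3890e+06


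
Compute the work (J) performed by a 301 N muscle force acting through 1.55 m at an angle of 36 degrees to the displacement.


W = F * d * cos(theta)
theta = 36 deg = 0.6283 rad
cos(theta) = 0.8090
W = 301 * 1.55 * 0.8090
W = 377.4469


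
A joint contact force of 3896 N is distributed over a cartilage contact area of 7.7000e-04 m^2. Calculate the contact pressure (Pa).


P = F / A
P = 3896 / 7.7000e-04
P = 5.0597e+06


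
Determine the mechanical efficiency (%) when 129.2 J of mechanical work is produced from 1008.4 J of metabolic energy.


eta = (W_mech / E_meta) * 100
eta = (129.2 / 1008.4) * 100
ratio = 0.1281
eta = 12.8124


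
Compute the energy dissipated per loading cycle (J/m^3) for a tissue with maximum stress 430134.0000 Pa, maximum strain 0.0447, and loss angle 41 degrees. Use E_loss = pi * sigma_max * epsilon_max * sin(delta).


E_loss = pi * sigma_max * epsilon_max * sin(delta)
delta = 41 deg = 0.7156 rad
sin(delta) = 0.6561
E_loss = pi * 430134.0000 * 0.0447 * 0.6561
E_loss = 39628.1762


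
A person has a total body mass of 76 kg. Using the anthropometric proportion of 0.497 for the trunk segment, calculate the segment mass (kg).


m_segment = body_mass * fraction
m_segment = 76 * 0.497
m_segment = 37.7720


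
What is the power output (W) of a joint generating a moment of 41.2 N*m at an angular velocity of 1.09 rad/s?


P = M * omega
P = 41.2 * 1.09
P = 44.9080


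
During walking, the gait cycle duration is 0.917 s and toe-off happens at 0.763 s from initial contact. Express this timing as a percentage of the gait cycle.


pct = (event_time / cycle_time) * 100
pct = (0.763 / 0.917) * 100
ratio = 0.8321
pct = 83.2061


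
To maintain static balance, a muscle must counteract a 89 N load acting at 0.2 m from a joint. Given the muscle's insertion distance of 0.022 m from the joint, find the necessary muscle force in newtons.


F_muscle = W * d_load / d_muscle
F_muscle = 89 * 0.2 / 0.022
Numerator = 17.8000
F_muscle = 809.0909


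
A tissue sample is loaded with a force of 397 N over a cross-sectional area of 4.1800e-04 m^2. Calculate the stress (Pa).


stress = F / A
stress = 397 / 4.1800e-04
stress = 949760.7656


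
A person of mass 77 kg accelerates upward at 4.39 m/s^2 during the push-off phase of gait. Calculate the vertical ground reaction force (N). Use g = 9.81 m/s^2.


GRF = m * (g + a)
GRF = 77 * (9.81 + 4.39)
GRF = 77 * 14.2000
GRF = 1093.4000


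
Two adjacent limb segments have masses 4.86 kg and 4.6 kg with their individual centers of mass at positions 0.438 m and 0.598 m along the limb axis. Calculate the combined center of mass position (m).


COM = (m1*x1 + m2*x2) / (m1 + m2)
COM = (4.86*0.438 + 4.6*0.598) / (4.86 + 4.6)
Numerator = 4.8795
Denominator = 9.4600
COM = 0.5158


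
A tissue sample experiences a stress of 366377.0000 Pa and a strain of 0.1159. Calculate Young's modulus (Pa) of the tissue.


E = stress / strain
E = 366377.0000 / 0.1159
E = 3.1611e+06


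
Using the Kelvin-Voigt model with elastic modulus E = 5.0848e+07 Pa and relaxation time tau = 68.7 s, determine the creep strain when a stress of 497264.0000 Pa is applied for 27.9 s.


epsilon(t) = (sigma/E) * (1 - exp(-t/tau))
sigma/E = 497264.0000 / 5.0848e+07 = 0.0098
exp(-t/tau) = exp(-27.9 / 68.7) = 0.6662
epsilon = 0.0098 * (1 - 0.6662)
epsilon = 0.0033


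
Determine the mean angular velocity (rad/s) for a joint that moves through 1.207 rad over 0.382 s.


omega = delta_theta / delta_t
omega = 1.207 / 0.382
omega = 3.1597


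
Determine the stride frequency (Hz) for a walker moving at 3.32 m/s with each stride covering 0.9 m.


f = v / stride_length
f = 3.32 / 0.9
f = 3.6889


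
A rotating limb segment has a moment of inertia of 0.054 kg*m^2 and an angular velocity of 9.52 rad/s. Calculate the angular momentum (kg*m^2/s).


L = I * omega
L = 0.054 * 9.52
L = 0.5141


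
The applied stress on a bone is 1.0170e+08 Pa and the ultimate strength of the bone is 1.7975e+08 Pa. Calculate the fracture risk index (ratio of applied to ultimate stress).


FRI = applied / ultimate
FRI = 1.0170e+08 / 1.7975e+08
FRI = 0.5658


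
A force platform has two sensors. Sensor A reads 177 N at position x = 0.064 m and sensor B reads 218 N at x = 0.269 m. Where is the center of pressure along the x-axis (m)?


COP_x = (F1*x1 + F2*x2) / (F1 + F2)
COP_x = (177*0.064 + 218*0.269) / (177 + 218)
Numerator = 69.9700
Denominator = 395
COP_x = 0.1771


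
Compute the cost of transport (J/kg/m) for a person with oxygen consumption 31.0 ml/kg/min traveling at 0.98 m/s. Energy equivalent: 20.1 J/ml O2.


Power per kg = VO2 * 20.1 / 60
Power per kg = 31.0 * 20.1 / 60 = 10.3850 W/kg
Cost = power_per_kg / speed
Cost = 10.3850 / 0.98
Cost = 10.5969


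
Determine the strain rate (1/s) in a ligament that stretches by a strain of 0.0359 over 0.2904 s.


strain_rate = delta_strain / delta_t
strain_rate = 0.0359 / 0.2904
strain_rate = 0.1236


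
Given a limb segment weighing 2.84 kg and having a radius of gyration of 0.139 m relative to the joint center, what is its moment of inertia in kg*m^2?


I = m * k^2
I = 2.84 * 0.139^2
k^2 = 0.0193
I = 0.0549


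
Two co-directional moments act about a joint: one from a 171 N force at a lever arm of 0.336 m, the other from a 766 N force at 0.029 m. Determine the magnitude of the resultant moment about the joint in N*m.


M = F1 * d1 + F2 * d2
M = 171 * 0.336 + 766 * 0.029
M = 57.4560 + 22.2140
M = 79.6700


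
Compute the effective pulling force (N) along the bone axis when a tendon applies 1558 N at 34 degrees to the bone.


F_eff = F_tendon * cos(theta)
theta = 34 deg = 0.5934 rad
cos(theta) = 0.8290
F_eff = 1558 * 0.8290
F_eff = 1291.6405


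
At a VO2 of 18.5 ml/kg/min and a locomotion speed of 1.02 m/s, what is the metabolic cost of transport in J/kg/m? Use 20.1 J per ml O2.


Power per kg = VO2 * 20.1 / 60
Power per kg = 18.5 * 20.1 / 60 = 6.1975 W/kg
Cost = power_per_kg / speed
Cost = 6.1975 / 1.02
Cost = 6.0760


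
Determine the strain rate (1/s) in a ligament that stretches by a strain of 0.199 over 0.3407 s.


strain_rate = delta_strain / delta_t
strain_rate = 0.199 / 0.3407
strain_rate = 0.5841


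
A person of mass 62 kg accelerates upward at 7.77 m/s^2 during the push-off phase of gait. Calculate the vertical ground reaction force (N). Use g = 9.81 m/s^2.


GRF = m * (g + a)
GRF = 62 * (9.81 + 7.77)
GRF = 62 * 17.5800
GRF = 1089.9600


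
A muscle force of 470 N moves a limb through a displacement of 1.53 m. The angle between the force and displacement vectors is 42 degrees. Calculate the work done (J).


W = F * d * cos(theta)
theta = 42 deg = 0.7330 rad
cos(theta) = 0.7431
W = 470 * 1.53 * 0.7431
W = 534.3954


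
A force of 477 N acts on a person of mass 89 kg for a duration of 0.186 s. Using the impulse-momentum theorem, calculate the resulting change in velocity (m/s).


J = F * dt = 477 * 0.186 = 88.7220 N*s
delta_v = J / m
delta_v = 88.7220 / 89
delta_v = 0.9969


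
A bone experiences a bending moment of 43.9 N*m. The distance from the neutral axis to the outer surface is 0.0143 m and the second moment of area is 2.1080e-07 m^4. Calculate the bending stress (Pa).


sigma = M * c / I
sigma = 43.9 * 0.0143 / 2.1080e-07
M * c = 0.6278
sigma = 2.9780e+06


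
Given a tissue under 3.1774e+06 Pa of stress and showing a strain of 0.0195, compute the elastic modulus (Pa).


E = stress / strain
E = 3.1774e+06 / 0.0195
E = 1.6294e+08


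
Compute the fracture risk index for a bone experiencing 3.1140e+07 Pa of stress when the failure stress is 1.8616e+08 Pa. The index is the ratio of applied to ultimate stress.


FRI = applied / ultimate
FRI = 3.1140e+07 / 1.8616e+08
FRI = 0.1673


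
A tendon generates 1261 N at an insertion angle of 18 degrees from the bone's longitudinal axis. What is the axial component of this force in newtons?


F_eff = F_tendon * cos(theta)
theta = 18 deg = 0.3142 rad
cos(theta) = 0.9511
F_eff = 1261 * 0.9511
F_eff = 1199.2823


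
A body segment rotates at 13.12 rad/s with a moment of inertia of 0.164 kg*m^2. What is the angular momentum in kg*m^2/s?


L = I * omega
L = 0.164 * 13.12
L = 2.1517


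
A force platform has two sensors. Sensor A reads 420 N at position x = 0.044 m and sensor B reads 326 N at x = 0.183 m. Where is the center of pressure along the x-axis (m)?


COP_x = (F1*x1 + F2*x2) / (F1 + F2)
COP_x = (420*0.044 + 326*0.183) / (420 + 326)
Numerator = 78.1380
Denominator = 746
COP_x = 0.1047


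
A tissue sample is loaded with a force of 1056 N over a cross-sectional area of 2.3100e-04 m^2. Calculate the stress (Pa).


stress = F / A
stress = 1056 / 2.3100e-04
stress = 4.5714e+06


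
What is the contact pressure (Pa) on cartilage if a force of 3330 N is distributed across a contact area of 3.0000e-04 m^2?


P = F / A
P = 3330 / 3.0000e-04
P = 1.1100e+07


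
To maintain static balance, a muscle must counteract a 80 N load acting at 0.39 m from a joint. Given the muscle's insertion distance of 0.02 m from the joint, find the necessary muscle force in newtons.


F_muscle = W * d_load / d_muscle
F_muscle = 80 * 0.39 / 0.02
Numerator = 31.2000
F_muscle = 1560.0000


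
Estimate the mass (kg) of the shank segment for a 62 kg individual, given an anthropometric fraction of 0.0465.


m_segment = body_mass * fraction
m_segment = 62 * 0.0465
m_segment = 2.8830


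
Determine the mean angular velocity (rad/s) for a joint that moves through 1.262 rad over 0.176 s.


omega = delta_theta / delta_t
omega = 1.262 / 0.176
omega = 7.1705


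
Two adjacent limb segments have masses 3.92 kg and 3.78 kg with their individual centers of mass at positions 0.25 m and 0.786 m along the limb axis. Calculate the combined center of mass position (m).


COM = (m1*x1 + m2*x2) / (m1 + m2)
COM = (3.92*0.25 + 3.78*0.786) / (3.92 + 3.78)
Numerator = 3.9511
Denominator = 7.7000
COM = 0.5131


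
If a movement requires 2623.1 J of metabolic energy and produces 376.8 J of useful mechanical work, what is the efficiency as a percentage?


eta = (W_mech / E_meta) * 100
eta = (376.8 / 2623.1) * 100
ratio = 0.1436
eta = 14.3647


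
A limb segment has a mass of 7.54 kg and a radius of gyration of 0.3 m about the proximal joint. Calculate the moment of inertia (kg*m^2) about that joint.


I = m * k^2
I = 7.54 * 0.3^2
k^2 = 0.0900
I = 0.6786


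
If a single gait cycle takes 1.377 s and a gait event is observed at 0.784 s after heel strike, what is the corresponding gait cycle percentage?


pct = (event_time / cycle_time) * 100
pct = (0.784 / 1.377) * 100
ratio = 0.5694
pct = 56.9354


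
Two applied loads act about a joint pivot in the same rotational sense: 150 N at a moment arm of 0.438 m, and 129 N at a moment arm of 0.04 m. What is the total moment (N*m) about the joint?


M = F1 * d1 + F2 * d2
M = 150 * 0.438 + 129 * 0.04
M = 65.7000 + 5.1600
M = 70.8600


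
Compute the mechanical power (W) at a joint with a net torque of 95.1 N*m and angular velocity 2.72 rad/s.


P = M * omega
P = 95.1 * 2.72
P = 258.6720


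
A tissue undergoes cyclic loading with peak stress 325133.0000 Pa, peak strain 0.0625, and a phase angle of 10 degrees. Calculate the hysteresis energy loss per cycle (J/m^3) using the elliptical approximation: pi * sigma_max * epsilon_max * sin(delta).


E_loss = pi * sigma_max * epsilon_max * sin(delta)
delta = 10 deg = 0.1745 rad
sin(delta) = 0.1736
E_loss = pi * 325133.0000 * 0.0625 * 0.1736
E_loss = 11085.6502


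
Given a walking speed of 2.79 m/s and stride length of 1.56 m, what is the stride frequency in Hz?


f = v / stride_length
f = 2.79 / 1.56
f = 1.7885


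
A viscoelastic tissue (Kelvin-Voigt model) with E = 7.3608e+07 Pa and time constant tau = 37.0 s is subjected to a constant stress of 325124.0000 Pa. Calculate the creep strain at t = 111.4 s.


epsilon(t) = (sigma/E) * (1 - exp(-t/tau))
sigma/E = 325124.0000 / 7.3608e+07 = 0.0044
exp(-t/tau) = exp(-111.4 / 37.0) = 0.0493
epsilon = 0.0044 * (1 - 0.0493)
epsilon = 0.0042


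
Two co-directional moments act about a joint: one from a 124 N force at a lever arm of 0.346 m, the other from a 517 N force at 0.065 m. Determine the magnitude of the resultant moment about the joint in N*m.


M = F1 * d1 + F2 * d2
M = 124 * 0.346 + 517 * 0.065
M = 42.9040 + 33.6050
M = 76.5090


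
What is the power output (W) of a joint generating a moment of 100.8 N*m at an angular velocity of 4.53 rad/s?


P = M * omega
P = 100.8 * 4.53
P = 456.6240


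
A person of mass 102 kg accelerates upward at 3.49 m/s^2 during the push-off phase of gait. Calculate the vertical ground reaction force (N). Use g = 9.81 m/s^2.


GRF = m * (g + a)
GRF = 102 * (9.81 + 3.49)
GRF = 102 * 13.3000
GRF = 1356.6000


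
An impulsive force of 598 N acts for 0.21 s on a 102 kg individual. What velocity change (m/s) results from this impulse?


J = F * dt = 598 * 0.21 = 125.5800 N*s
delta_v = J / m
delta_v = 125.5800 / 102
delta_v = 1.2312


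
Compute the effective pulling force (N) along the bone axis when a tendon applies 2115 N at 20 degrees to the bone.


F_eff = F_tendon * cos(theta)
theta = 20 deg = 0.3491 rad
cos(theta) = 0.9397
F_eff = 2115 * 0.9397
F_eff = 1987.4499


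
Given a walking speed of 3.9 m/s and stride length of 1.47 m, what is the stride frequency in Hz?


f = v / stride_length
f = 3.9 / 1.47
f = 2.6531


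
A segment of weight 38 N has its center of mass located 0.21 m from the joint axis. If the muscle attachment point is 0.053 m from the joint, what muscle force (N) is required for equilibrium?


F_muscle = W * d_load / d_muscle
F_muscle = 38 * 0.21 / 0.053
Numerator = 7.9800
F_muscle = 150.5660


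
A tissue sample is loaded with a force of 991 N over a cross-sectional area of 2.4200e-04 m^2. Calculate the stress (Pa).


stress = F / A
stress = 991 / 2.4200e-04
stress = 4.0950e+06


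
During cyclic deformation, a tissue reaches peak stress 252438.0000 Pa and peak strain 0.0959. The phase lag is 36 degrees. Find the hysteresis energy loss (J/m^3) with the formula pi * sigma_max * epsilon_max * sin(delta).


E_loss = pi * sigma_max * epsilon_max * sin(delta)
delta = 36 deg = 0.6283 rad
sin(delta) = 0.5878
E_loss = pi * 252438.0000 * 0.0959 * 0.5878
E_loss = 44703.5380


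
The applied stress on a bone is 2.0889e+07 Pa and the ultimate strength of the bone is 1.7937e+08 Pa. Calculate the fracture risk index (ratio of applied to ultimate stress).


FRI = applied / ultimate
FRI = 2.0889e+07 / 1.7937e+08
FRI = 0.1165


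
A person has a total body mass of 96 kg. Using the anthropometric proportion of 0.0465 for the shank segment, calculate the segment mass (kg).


m_segment = body_mass * fraction
m_segment = 96 * 0.0465
m_segment = 4.4640


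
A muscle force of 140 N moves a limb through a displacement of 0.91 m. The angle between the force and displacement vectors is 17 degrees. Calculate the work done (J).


W = F * d * cos(theta)
theta = 17 deg = 0.2967 rad
cos(theta) = 0.9563
W = 140 * 0.91 * 0.9563
W = 121.8332


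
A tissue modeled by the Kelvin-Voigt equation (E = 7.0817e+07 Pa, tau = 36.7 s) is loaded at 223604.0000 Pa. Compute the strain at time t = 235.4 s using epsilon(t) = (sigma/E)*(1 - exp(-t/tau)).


epsilon(t) = (sigma/E) * (1 - exp(-t/tau))
sigma/E = 223604.0000 / 7.0817e+07 = 0.0032
exp(-t/tau) = exp(-235.4 / 36.7) = 0.0016
epsilon = 0.0032 * (1 - 0.0016)
epsilon = 0.0032


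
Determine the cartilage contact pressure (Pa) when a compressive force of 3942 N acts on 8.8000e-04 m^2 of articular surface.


P = F / A
P = 3942 / 8.8000e-04
P = 4.4795e+06


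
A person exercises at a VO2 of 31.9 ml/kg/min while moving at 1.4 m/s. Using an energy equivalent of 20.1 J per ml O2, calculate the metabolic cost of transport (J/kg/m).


Power per kg = VO2 * 20.1 / 60
Power per kg = 31.9 * 20.1 / 60 = 10.6865 W/kg
Cost = power_per_kg / speed
Cost = 10.6865 / 1.4
Cost = 7.6332


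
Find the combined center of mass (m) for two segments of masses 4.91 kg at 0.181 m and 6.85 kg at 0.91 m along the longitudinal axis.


COM = (m1*x1 + m2*x2) / (m1 + m2)
COM = (4.91*0.181 + 6.85*0.91) / (4.91 + 6.85)
Numerator = 7.1222
Denominator = 11.7600
COM = 0.6056


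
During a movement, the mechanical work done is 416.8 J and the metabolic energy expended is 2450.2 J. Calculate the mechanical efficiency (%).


eta = (W_mech / E_meta) * 100
eta = (416.8 / 2450.2) * 100
ratio = 0.1701
eta = 17.0109


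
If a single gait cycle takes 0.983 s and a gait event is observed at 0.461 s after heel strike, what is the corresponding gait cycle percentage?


pct = (event_time / cycle_time) * 100
pct = (0.461 / 0.983) * 100
ratio = 0.4690
pct = 46.8973


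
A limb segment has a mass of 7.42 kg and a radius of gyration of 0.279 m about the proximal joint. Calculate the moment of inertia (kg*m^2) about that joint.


I = m * k^2
I = 7.42 * 0.279^2
k^2 = 0.0778
I = 0.5776


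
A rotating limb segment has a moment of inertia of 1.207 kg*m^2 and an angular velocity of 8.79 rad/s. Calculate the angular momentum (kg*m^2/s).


L = I * omega
L = 1.207 * 8.79
L = 10.6095


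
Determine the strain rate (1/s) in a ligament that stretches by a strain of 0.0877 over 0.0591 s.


strain_rate = delta_strain / delta_t
strain_rate = 0.0877 / 0.0591
strain_rate = 1.4839


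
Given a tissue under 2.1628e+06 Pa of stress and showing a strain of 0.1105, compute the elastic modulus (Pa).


E = stress / strain
E = 2.1628e+06 / 0.1105
E = 1.9573e+07


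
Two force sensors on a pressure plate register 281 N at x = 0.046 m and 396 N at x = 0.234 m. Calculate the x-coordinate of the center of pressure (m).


COP_x = (F1*x1 + F2*x2) / (F1 + F2)
COP_x = (281*0.046 + 396*0.234) / (281 + 396)
Numerator = 105.5900
Denominator = 677
COP_x = 0.1560


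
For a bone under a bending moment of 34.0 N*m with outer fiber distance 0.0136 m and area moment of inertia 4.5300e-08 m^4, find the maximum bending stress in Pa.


sigma = M * c / I
sigma = 34.0 * 0.0136 / 4.5300e-08
M * c = 0.4624
sigma = 1.0208e+07


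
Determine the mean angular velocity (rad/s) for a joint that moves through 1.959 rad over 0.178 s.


omega = delta_theta / delta_t
omega = 1.959 / 0.178
omega = 11.0056


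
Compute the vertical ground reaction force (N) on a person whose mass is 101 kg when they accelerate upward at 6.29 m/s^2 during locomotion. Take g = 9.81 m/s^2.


GRF = m * (g + a)
GRF = 101 * (9.81 + 6.29)
GRF = 101 * 16.1000
GRF = 1626.1000


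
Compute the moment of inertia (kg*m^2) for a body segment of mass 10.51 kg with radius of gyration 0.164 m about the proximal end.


I = m * k^2
I = 10.51 * 0.164^2
k^2 = 0.0269
I = 0.2827


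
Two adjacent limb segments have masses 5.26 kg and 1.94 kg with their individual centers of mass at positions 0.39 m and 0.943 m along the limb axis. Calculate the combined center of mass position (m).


COM = (m1*x1 + m2*x2) / (m1 + m2)
COM = (5.26*0.39 + 1.94*0.943) / (5.26 + 1.94)
Numerator = 3.8808
Denominator = 7.2000
COM = 0.5390


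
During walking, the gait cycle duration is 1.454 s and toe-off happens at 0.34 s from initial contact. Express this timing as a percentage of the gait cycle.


pct = (event_time / cycle_time) * 100
pct = (0.34 / 1.454) * 100
ratio = 0.2338
pct = 23.3838


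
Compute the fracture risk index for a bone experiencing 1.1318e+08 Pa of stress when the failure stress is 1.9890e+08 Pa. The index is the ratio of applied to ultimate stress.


FRI = applied / ultimate
FRI = 1.1318e+08 / 1.9890e+08
FRI = 0.5690


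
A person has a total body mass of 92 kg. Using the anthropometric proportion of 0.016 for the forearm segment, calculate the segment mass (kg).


m_segment = body_mass * fraction
m_segment = 92 * 0.016
m_segment = 1.4720


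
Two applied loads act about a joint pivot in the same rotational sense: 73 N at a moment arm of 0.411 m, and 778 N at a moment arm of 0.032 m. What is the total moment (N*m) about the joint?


M = F1 * d1 + F2 * d2
M = 73 * 0.411 + 778 * 0.032
M = 30.0030 + 24.8960
M = 54.8990


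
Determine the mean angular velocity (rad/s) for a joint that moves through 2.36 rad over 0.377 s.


omega = delta_theta / delta_t
omega = 2.36 / 0.377
omega = 6.2599


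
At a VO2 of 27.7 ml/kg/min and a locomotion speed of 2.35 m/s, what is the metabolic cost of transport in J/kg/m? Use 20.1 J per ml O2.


Power per kg = VO2 * 20.1 / 60
Power per kg = 27.7 * 20.1 / 60 = 9.2795 W/kg
Cost = power_per_kg / speed
Cost = 9.2795 / 2.35
Cost = 3.9487


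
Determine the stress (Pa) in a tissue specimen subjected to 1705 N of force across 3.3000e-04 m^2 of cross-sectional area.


stress = F / A
stress = 1705 / 3.3000e-04
stress = 5.1667e+06


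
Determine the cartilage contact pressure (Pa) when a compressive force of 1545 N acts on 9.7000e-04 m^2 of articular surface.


P = F / A
P = 1545 / 9.7000e-04
P = 1.5928e+06


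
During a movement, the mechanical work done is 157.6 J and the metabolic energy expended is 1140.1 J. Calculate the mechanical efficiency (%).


eta = (W_mech / E_meta) * 100
eta = (157.6 / 1140.1) * 100
ratio = 0.1382
eta = 13.8233


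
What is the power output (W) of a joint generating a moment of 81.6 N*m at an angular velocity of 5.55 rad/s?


P = M * omega
P = 81.6 * 5.55
P = 452.8800


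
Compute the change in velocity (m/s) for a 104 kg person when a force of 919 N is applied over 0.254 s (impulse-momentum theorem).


J = F * dt = 919 * 0.254 = 233.4260 N*s
delta_v = J / m
delta_v = 233.4260 / 104
delta_v = 2.2445


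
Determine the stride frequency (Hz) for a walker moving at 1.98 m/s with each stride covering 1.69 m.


f = v / stride_length
f = 1.98 / 1.69
f = 1.1716


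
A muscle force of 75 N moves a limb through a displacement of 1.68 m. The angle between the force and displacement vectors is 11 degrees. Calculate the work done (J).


W = F * d * cos(theta)
theta = 11 deg = 0.1920 rad
cos(theta) = 0.9816
W = 75 * 1.68 * 0.9816
W = 123.6850


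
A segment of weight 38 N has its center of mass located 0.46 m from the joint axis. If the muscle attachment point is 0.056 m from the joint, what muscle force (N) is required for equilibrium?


F_muscle = W * d_load / d_muscle
F_muscle = 38 * 0.46 / 0.056
Numerator = 17.4800
F_muscle = 312.1429


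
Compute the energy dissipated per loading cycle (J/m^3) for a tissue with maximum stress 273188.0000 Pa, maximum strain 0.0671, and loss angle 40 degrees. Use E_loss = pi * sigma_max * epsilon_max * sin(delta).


E_loss = pi * sigma_max * epsilon_max * sin(delta)
delta = 40 deg = 0.6981 rad
sin(delta) = 0.6428
E_loss = pi * 273188.0000 * 0.0671 * 0.6428
E_loss = 37017.0247


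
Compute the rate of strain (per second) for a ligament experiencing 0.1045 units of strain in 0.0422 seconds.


strain_rate = delta_strain / delta_t
strain_rate = 0.1045 / 0.0422
strain_rate = 2.4763


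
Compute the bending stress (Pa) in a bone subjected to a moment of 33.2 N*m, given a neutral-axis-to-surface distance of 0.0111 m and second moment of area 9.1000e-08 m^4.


sigma = M * c / I
sigma = 33.2 * 0.0111 / 9.1000e-08
M * c = 0.3685
sigma = 4.0497e+06


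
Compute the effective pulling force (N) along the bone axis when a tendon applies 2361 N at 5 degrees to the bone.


F_eff = F_tendon * cos(theta)
theta = 5 deg = 0.0873 rad
cos(theta) = 0.9962
F_eff = 2361 * 0.9962
F_eff = 2352.0157


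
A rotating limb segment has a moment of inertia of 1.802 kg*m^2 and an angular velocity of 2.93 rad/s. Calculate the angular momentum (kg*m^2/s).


L = I * omega
L = 1.802 * 2.93
L = 5.2799


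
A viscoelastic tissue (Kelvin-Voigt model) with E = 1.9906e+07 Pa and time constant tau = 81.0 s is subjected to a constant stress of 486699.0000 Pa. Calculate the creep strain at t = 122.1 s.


epsilon(t) = (sigma/E) * (1 - exp(-t/tau))
sigma/E = 486699.0000 / 1.9906e+07 = 0.0244
exp(-t/tau) = exp(-122.1 / 81.0) = 0.2215
epsilon = 0.0244 * (1 - 0.2215)
epsilon = 0.0190


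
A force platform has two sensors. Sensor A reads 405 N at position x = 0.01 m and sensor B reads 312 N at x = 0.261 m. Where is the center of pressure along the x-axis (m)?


COP_x = (F1*x1 + F2*x2) / (F1 + F2)
COP_x = (405*0.01 + 312*0.261) / (405 + 312)
Numerator = 85.4820
Denominator = 717
COP_x = 0.1192


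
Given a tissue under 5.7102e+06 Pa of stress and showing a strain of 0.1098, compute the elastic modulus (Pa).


E = stress / strain
E = 5.7102e+06 / 0.1098
E = 5.2005e+07


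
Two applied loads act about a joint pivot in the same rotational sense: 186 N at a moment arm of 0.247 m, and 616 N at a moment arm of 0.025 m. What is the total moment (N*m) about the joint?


M = F1 * d1 + F2 * d2
M = 186 * 0.247 + 616 * 0.025
M = 45.9420 + 15.4000
M = 61.3420


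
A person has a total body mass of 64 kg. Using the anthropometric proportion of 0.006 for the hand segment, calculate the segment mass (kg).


m_segment = body_mass * fraction
m_segment = 64 * 0.006
m_segment = 0.3840


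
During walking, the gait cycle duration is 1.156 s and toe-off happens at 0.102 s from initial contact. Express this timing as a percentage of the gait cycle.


pct = (event_time / cycle_time) * 100
pct = (0.102 / 1.156) * 100
ratio = 0.0882
pct = 8.8235


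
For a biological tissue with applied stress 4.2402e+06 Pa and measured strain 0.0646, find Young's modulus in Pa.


E = stress / strain
E = 4.2402e+06 / 0.0646
E = 6.5638e+07


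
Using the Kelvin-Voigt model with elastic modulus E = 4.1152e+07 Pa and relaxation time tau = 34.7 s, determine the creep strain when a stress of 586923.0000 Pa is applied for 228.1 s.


epsilon(t) = (sigma/E) * (1 - exp(-t/tau))
sigma/E = 586923.0000 / 4.1152e+07 = 0.0143
exp(-t/tau) = exp(-228.1 / 34.7) = 0.0014
epsilon = 0.0143 * (1 - 0.0014)
epsilon = 0.0142


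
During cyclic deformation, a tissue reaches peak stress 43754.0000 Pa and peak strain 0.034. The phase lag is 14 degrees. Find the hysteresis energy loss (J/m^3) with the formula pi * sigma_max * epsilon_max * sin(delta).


E_loss = pi * sigma_max * epsilon_max * sin(delta)
delta = 14 deg = 0.2443 rad
sin(delta) = 0.2419
E_loss = pi * 43754.0000 * 0.034 * 0.2419
E_loss = 1130.6332


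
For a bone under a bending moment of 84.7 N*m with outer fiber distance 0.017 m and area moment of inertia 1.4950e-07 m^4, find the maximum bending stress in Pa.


sigma = M * c / I
sigma = 84.7 * 0.017 / 1.4950e-07
M * c = 1.4399
sigma = 9.6314e+06


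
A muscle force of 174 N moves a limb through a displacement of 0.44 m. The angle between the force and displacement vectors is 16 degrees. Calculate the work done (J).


W = F * d * cos(theta)
theta = 16 deg = 0.2793 rad
cos(theta) = 0.9613
W = 174 * 0.44 * 0.9613
W = 73.5942


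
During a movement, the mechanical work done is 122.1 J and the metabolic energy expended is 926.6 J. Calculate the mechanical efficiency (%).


eta = (W_mech / E_meta) * 100
eta = (122.1 / 926.6) * 100
ratio = 0.1318
eta = 13.1772


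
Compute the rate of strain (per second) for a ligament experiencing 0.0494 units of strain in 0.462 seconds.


strain_rate = delta_strain / delta_t
strain_rate = 0.0494 / 0.462
strain_rate = 0.1069


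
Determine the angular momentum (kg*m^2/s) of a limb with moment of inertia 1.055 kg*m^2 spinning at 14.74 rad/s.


L = I * omega
L = 1.055 * 14.74
L = 15.5507


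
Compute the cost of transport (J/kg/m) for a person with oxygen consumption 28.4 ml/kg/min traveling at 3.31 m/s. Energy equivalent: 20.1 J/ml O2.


Power per kg = VO2 * 20.1 / 60
Power per kg = 28.4 * 20.1 / 60 = 9.5140 W/kg
Cost = power_per_kg / speed
Cost = 9.5140 / 3.31
Cost = 2.8743


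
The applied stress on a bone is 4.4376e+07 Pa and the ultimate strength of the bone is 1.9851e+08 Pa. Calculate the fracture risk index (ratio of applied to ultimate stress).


FRI = applied / ultimate
FRI = 4.4376e+07 / 1.9851e+08
FRI = 0.2235


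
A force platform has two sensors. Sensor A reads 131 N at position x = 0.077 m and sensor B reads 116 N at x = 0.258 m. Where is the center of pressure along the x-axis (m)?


COP_x = (F1*x1 + F2*x2) / (F1 + F2)
COP_x = (131*0.077 + 116*0.258) / (131 + 116)
Numerator = 40.0150
Denominator = 247
COP_x = 0.1620


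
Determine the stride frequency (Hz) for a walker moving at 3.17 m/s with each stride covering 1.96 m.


f = v / stride_length
f = 3.17 / 1.96
f = 1.6173


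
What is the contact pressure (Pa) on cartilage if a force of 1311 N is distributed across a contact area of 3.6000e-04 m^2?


P = F / A
P = 1311 / 3.6000e-04
P = 3.6417e+06


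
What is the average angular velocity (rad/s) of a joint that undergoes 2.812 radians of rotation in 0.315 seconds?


omega = delta_theta / delta_t
omega = 2.812 / 0.315
omega = 8.9270


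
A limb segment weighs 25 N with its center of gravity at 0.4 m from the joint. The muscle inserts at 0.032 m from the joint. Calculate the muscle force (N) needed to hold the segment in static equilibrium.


F_muscle = W * d_load / d_muscle
F_muscle = 25 * 0.4 / 0.032
Numerator = 10.0000
F_muscle = 312.5000


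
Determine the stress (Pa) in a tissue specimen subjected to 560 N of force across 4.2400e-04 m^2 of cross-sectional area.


stress = F / A
stress = 560 / 4.2400e-04
stress = 1.3208e+06


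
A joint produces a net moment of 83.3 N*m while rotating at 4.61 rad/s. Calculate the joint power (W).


P = M * omega
P = 83.3 * 4.61
P = 384.0130


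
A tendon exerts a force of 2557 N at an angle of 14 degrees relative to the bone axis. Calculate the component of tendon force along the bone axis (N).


F_eff = F_tendon * cos(theta)
theta = 14 deg = 0.2443 rad
cos(theta) = 0.9703
F_eff = 2557 * 0.9703
F_eff = 2481.0462


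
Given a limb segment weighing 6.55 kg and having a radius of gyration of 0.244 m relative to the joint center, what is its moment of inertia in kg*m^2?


I = m * k^2
I = 6.55 * 0.244^2
k^2 = 0.0595
I = 0.3900


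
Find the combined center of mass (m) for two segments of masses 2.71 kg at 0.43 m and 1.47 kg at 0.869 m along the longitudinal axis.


COM = (m1*x1 + m2*x2) / (m1 + m2)
COM = (2.71*0.43 + 1.47*0.869) / (2.71 + 1.47)
Numerator = 2.4427
Denominator = 4.1800
COM = 0.5844


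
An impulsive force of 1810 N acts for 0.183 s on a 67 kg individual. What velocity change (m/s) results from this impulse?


J = F * dt = 1810 * 0.183 = 331.2300 N*s
delta_v = J / m
delta_v = 331.2300 / 67
delta_v = 4.9437


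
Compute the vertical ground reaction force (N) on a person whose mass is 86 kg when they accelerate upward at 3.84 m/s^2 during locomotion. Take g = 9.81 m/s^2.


GRF = m * (g + a)
GRF = 86 * (9.81 + 3.84)
GRF = 86 * 13.6500
GRF = 1173.9000


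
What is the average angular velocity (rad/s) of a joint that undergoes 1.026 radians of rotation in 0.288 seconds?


omega = delta_theta / delta_t
omega = 1.026 / 0.288
omega = 3.5625


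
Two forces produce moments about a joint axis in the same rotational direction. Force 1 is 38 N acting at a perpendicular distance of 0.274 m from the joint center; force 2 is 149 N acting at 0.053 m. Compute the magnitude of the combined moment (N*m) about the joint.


M = F1 * d1 + F2 * d2
M = 38 * 0.274 + 149 * 0.053
M = 10.4120 + 7.8970
M = 18.3090


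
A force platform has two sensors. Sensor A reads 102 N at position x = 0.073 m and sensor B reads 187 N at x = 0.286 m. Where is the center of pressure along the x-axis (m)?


COP_x = (F1*x1 + F2*x2) / (F1 + F2)
COP_x = (102*0.073 + 187*0.286) / (102 + 187)
Numerator = 60.9280
Denominator = 289
COP_x = 0.2108


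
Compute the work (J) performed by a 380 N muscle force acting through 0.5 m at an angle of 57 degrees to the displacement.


W = F * d * cos(theta)
theta = 57 deg = 0.9948 rad
cos(theta) = 0.5446
W = 380 * 0.5 * 0.5446
W = 103.4814


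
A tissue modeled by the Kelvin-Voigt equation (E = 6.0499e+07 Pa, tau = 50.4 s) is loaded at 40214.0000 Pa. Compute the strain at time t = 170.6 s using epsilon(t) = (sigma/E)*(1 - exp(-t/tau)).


epsilon(t) = (sigma/E) * (1 - exp(-t/tau))
sigma/E = 40214.0000 / 6.0499e+07 = 6.6471e-04
exp(-t/tau) = exp(-170.6 / 50.4) = 0.0339
epsilon = 6.6471e-04 * (1 - 0.0339)
epsilon = 6.4218e-04


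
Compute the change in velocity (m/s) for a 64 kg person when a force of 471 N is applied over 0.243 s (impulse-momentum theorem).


J = F * dt = 471 * 0.243 = 114.4530 N*s
delta_v = J / m
delta_v = 114.4530 / 64
delta_v = 1.7883


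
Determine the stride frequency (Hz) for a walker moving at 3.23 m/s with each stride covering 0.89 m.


f = v / stride_length
f = 3.23 / 0.89
f = 3.6292


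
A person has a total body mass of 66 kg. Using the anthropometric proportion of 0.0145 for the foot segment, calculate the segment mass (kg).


m_segment = body_mass * fraction
m_segment = 66 * 0.0145
m_segment = 0.9570


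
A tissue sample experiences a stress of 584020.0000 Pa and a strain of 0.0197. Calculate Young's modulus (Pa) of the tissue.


E = stress / strain
E = 584020.0000 / 0.0197
E = 2.9646e+07


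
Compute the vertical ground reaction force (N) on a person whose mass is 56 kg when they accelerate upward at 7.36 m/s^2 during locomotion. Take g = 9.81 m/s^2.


GRF = m * (g + a)
GRF = 56 * (9.81 + 7.36)
GRF = 56 * 17.1700
GRF = 961.5200


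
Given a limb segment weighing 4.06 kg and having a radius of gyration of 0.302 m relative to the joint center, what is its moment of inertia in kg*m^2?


I = m * k^2
I = 4.06 * 0.302^2
k^2 = 0.0912
I = 0.3703


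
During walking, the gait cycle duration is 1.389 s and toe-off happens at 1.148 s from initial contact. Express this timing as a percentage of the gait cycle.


pct = (event_time / cycle_time) * 100
pct = (1.148 / 1.389) * 100
ratio = 0.8265
pct = 82.6494


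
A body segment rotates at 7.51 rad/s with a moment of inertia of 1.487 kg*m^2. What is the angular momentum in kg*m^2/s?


L = I * omega
L = 1.487 * 7.51
L = 11.1674


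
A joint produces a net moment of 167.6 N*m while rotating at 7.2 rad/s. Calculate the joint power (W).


P = M * omega
P = 167.6 * 7.2
P = 1206.7200


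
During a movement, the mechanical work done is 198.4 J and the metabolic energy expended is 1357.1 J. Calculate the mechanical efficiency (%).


eta = (W_mech / E_meta) * 100
eta = (198.4 / 1357.1) * 100
ratio = 0.1462
eta = 14.6194


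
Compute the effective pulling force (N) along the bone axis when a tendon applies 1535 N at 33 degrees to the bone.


F_eff = F_tendon * cos(theta)
theta = 33 deg = 0.5760 rad
cos(theta) = 0.8387
F_eff = 1535 * 0.8387
F_eff = 1287.3593


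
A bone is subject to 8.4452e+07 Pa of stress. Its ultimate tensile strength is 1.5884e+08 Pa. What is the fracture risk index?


FRI = applied / ultimate
FRI = 8.4452e+07 / 1.5884e+08
FRI = 0.5317


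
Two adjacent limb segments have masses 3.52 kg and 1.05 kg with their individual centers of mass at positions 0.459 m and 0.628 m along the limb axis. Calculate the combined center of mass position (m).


COM = (m1*x1 + m2*x2) / (m1 + m2)
COM = (3.52*0.459 + 1.05*0.628) / (3.52 + 1.05)
Numerator = 2.2751
Denominator = 4.5700
COM = 0.4978


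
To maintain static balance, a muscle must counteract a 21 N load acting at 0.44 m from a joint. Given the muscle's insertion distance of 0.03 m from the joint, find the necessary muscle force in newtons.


F_muscle = W * d_load / d_muscle
F_muscle = 21 * 0.44 / 0.03
Numerator = 9.2400
F_muscle = 308.0000


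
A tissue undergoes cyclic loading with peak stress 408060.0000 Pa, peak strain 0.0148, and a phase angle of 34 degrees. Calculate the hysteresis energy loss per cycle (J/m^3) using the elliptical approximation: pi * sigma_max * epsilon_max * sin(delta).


E_loss = pi * sigma_max * epsilon_max * sin(delta)
delta = 34 deg = 0.5934 rad
sin(delta) = 0.5592
E_loss = pi * 408060.0000 * 0.0148 * 0.5592
E_loss = 10609.5573


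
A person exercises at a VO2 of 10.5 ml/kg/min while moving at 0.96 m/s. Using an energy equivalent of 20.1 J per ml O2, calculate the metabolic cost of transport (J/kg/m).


Power per kg = VO2 * 20.1 / 60
Power per kg = 10.5 * 20.1 / 60 = 3.5175 W/kg
Cost = power_per_kg / speed
Cost = 3.5175 / 0.96
Cost = 3.6641


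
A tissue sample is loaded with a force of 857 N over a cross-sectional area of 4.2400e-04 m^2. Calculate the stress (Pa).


stress = F / A
stress = 857 / 4.2400e-04
stress = 2.0212e+06


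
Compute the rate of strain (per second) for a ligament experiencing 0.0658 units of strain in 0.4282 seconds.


strain_rate = delta_strain / delta_t
strain_rate = 0.0658 / 0.4282
strain_rate = 0.1537


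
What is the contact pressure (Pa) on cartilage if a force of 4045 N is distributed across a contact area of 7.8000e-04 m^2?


P = F / A
P = 4045 / 7.8000e-04
P = 5.1859e+06


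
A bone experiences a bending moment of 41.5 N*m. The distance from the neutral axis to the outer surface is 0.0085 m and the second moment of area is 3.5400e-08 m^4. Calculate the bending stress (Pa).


sigma = M * c / I
sigma = 41.5 * 0.0085 / 3.5400e-08
M * c = 0.3528
sigma = 9.9647e+06


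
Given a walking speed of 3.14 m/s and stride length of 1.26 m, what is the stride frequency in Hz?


f = v / stride_length
f = 3.14 / 1.26
f = 2.4921


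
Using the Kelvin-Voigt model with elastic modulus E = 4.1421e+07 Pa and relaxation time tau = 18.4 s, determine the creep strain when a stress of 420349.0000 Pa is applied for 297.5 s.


epsilon(t) = (sigma/E) * (1 - exp(-t/tau))
sigma/E = 420349.0000 / 4.1421e+07 = 0.0101
exp(-t/tau) = exp(-297.5 / 18.4) = 9.5087e-08
epsilon = 0.0101 * (1 - 9.5087e-08)
epsilon = 0.0101
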